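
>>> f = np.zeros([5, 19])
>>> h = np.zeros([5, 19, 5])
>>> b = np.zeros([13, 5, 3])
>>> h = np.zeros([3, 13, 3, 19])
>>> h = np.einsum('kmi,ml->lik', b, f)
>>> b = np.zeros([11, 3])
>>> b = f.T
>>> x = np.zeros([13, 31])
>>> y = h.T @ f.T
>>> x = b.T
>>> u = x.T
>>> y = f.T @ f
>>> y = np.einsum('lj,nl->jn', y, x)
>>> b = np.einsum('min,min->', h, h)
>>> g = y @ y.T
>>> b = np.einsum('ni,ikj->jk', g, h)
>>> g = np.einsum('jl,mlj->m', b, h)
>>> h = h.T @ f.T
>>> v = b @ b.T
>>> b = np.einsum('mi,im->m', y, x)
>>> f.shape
(5, 19)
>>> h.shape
(13, 3, 5)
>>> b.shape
(19,)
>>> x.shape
(5, 19)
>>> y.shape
(19, 5)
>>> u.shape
(19, 5)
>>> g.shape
(19,)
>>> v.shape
(13, 13)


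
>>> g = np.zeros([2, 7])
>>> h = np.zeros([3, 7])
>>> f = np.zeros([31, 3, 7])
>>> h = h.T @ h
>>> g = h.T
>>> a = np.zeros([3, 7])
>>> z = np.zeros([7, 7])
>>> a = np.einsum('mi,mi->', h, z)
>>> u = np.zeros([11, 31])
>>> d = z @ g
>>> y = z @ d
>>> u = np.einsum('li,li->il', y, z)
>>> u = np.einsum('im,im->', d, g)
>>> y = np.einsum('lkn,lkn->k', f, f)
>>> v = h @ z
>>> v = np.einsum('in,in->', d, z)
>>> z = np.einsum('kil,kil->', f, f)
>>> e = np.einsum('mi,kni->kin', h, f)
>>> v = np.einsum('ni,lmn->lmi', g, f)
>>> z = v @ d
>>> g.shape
(7, 7)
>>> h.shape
(7, 7)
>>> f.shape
(31, 3, 7)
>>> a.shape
()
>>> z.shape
(31, 3, 7)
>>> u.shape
()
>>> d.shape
(7, 7)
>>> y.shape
(3,)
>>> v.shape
(31, 3, 7)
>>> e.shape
(31, 7, 3)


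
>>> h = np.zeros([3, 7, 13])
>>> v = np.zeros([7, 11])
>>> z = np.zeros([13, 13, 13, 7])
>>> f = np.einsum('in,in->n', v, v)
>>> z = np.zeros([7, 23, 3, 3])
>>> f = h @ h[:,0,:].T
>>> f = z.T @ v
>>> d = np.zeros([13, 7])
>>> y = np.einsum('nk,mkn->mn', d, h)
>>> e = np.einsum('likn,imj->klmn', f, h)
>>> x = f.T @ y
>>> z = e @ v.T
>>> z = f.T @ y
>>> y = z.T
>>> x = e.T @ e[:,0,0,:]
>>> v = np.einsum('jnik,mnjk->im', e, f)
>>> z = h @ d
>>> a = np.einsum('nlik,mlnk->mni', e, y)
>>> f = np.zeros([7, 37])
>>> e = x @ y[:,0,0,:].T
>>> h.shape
(3, 7, 13)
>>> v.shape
(7, 3)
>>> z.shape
(3, 7, 7)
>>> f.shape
(7, 37)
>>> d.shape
(13, 7)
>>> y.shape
(13, 3, 23, 11)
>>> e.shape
(11, 7, 3, 13)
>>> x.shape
(11, 7, 3, 11)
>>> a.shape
(13, 23, 7)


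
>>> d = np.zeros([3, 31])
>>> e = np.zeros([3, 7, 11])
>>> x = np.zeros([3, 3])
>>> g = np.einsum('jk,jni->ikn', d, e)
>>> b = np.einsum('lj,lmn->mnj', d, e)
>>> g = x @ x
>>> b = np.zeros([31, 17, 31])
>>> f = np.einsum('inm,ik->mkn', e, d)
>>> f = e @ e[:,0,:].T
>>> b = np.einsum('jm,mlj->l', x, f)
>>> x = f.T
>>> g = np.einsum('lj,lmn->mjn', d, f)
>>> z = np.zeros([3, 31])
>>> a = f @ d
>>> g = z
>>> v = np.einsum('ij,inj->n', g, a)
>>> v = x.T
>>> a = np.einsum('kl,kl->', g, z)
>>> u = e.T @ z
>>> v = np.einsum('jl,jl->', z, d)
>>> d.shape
(3, 31)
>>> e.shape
(3, 7, 11)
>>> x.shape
(3, 7, 3)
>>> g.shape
(3, 31)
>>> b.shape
(7,)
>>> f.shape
(3, 7, 3)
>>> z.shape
(3, 31)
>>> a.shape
()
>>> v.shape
()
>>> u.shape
(11, 7, 31)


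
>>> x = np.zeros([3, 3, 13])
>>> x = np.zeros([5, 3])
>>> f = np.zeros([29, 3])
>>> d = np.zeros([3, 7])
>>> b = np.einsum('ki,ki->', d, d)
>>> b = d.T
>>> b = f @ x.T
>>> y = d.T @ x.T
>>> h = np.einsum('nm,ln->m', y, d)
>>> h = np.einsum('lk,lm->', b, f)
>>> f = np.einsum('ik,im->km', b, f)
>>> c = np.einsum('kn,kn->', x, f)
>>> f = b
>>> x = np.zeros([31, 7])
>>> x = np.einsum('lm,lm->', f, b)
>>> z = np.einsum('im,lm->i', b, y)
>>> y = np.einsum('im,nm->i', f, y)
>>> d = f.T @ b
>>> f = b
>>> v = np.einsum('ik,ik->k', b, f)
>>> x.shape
()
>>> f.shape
(29, 5)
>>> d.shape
(5, 5)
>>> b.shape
(29, 5)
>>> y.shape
(29,)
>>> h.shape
()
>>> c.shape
()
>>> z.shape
(29,)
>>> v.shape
(5,)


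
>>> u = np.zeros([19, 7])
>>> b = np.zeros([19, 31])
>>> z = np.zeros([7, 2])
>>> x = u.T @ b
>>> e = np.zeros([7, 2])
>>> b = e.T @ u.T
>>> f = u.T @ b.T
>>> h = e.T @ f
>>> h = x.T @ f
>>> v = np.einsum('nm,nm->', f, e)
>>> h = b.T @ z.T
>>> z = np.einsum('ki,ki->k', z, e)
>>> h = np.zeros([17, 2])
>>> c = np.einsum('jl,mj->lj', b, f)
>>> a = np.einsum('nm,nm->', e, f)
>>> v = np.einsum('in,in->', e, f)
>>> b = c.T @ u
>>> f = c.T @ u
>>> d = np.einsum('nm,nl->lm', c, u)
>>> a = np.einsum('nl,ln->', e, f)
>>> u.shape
(19, 7)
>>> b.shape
(2, 7)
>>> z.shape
(7,)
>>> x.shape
(7, 31)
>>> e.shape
(7, 2)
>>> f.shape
(2, 7)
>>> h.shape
(17, 2)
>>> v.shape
()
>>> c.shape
(19, 2)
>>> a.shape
()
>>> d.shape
(7, 2)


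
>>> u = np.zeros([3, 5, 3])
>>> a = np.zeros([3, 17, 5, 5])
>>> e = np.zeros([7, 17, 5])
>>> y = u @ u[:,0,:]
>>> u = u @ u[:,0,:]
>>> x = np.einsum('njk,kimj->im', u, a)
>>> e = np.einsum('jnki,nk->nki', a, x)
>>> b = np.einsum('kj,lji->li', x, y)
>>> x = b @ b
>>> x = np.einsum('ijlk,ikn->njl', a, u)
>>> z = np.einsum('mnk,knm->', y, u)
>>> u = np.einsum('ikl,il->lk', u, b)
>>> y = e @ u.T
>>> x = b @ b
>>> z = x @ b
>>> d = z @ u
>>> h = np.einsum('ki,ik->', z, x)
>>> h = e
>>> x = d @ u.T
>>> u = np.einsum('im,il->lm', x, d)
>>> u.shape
(5, 3)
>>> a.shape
(3, 17, 5, 5)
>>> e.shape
(17, 5, 5)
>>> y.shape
(17, 5, 3)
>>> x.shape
(3, 3)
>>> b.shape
(3, 3)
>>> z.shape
(3, 3)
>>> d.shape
(3, 5)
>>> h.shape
(17, 5, 5)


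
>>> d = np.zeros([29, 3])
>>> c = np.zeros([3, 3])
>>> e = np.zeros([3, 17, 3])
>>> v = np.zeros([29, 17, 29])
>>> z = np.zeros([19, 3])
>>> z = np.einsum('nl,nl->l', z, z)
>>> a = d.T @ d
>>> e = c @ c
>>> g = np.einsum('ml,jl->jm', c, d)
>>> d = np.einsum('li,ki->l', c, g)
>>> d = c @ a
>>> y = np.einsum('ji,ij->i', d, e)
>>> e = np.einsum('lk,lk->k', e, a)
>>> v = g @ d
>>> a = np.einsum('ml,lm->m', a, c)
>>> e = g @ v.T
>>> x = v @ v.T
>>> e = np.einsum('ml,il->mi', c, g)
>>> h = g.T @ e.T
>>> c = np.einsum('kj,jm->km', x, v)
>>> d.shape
(3, 3)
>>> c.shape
(29, 3)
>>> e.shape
(3, 29)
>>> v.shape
(29, 3)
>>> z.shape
(3,)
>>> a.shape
(3,)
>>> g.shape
(29, 3)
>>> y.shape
(3,)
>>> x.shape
(29, 29)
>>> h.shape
(3, 3)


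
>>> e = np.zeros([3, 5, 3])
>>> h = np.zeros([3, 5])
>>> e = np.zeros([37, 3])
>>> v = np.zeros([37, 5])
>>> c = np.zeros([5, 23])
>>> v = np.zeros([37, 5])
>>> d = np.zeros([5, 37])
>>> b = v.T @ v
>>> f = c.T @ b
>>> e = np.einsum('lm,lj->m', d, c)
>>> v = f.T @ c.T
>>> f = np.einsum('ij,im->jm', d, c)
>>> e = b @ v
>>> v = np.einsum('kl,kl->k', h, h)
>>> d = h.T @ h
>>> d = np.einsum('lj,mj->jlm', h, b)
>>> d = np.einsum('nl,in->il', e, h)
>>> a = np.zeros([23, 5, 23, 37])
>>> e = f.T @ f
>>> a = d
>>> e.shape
(23, 23)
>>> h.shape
(3, 5)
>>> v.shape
(3,)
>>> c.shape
(5, 23)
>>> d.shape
(3, 5)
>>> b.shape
(5, 5)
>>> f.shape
(37, 23)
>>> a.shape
(3, 5)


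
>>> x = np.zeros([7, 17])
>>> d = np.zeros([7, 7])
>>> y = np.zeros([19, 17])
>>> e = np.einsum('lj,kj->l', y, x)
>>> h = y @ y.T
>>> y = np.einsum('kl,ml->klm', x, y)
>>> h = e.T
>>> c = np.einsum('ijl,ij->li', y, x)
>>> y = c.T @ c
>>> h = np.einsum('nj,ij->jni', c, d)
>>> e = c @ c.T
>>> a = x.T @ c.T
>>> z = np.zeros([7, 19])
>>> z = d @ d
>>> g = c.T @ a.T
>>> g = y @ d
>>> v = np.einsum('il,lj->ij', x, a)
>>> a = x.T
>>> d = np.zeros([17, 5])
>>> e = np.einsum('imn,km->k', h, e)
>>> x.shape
(7, 17)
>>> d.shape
(17, 5)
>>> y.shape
(7, 7)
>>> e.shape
(19,)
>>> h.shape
(7, 19, 7)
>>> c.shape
(19, 7)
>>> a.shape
(17, 7)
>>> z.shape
(7, 7)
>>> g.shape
(7, 7)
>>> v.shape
(7, 19)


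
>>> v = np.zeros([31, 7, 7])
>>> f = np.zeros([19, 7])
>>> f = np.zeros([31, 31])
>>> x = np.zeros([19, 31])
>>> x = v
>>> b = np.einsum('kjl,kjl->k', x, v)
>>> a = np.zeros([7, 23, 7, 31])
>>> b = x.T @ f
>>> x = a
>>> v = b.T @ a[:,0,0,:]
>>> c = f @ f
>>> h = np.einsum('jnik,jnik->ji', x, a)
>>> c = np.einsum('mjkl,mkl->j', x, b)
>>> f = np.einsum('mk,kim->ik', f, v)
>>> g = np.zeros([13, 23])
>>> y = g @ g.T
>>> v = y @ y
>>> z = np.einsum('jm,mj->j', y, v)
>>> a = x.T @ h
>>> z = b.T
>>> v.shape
(13, 13)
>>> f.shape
(7, 31)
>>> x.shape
(7, 23, 7, 31)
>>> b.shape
(7, 7, 31)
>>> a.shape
(31, 7, 23, 7)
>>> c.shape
(23,)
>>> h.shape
(7, 7)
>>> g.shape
(13, 23)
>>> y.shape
(13, 13)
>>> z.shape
(31, 7, 7)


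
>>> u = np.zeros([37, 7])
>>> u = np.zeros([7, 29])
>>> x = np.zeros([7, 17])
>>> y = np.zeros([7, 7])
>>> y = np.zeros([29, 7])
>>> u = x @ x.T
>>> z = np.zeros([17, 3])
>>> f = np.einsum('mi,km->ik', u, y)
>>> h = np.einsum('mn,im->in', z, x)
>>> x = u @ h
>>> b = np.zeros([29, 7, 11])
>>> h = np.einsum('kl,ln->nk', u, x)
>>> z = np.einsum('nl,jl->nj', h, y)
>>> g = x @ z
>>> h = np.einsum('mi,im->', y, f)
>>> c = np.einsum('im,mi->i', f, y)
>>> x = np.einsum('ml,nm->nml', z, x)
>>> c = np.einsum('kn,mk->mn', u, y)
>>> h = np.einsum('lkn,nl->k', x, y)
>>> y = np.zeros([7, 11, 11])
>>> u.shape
(7, 7)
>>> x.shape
(7, 3, 29)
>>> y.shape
(7, 11, 11)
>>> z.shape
(3, 29)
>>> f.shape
(7, 29)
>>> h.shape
(3,)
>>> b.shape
(29, 7, 11)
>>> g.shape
(7, 29)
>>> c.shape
(29, 7)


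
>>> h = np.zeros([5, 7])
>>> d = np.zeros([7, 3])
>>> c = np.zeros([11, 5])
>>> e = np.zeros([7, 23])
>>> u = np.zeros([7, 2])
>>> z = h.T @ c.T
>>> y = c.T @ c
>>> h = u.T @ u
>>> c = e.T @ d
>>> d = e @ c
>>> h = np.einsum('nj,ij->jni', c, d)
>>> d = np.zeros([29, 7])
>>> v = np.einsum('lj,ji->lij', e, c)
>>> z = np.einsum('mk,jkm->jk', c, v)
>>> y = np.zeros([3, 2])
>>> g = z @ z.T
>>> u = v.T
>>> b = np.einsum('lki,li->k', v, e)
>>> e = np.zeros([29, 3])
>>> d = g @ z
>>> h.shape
(3, 23, 7)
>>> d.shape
(7, 3)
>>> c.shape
(23, 3)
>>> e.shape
(29, 3)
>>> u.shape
(23, 3, 7)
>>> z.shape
(7, 3)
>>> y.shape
(3, 2)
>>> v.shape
(7, 3, 23)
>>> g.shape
(7, 7)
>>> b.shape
(3,)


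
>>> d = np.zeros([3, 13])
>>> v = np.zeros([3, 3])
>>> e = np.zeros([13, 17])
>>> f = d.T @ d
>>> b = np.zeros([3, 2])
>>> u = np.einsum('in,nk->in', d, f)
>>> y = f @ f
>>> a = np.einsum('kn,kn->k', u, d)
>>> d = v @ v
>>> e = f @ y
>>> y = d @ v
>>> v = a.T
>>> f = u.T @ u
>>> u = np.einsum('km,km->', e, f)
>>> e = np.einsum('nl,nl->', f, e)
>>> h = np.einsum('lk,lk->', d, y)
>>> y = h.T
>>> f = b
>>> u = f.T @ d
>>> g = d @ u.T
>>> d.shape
(3, 3)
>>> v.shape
(3,)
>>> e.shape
()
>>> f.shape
(3, 2)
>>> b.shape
(3, 2)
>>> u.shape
(2, 3)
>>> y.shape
()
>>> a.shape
(3,)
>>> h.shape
()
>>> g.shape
(3, 2)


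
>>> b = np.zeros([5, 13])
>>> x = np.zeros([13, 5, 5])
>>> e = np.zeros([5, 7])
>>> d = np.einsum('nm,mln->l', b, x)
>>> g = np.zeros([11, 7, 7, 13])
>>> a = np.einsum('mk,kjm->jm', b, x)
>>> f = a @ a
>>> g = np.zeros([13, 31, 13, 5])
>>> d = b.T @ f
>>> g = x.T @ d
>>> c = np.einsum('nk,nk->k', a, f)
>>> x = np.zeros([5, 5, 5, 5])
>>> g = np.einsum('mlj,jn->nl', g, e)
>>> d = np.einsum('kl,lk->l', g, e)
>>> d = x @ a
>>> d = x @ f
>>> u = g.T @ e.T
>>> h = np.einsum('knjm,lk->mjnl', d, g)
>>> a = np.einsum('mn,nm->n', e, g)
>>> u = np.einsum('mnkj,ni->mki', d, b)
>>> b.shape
(5, 13)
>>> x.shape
(5, 5, 5, 5)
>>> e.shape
(5, 7)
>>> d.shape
(5, 5, 5, 5)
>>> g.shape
(7, 5)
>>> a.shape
(7,)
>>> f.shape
(5, 5)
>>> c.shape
(5,)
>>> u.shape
(5, 5, 13)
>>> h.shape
(5, 5, 5, 7)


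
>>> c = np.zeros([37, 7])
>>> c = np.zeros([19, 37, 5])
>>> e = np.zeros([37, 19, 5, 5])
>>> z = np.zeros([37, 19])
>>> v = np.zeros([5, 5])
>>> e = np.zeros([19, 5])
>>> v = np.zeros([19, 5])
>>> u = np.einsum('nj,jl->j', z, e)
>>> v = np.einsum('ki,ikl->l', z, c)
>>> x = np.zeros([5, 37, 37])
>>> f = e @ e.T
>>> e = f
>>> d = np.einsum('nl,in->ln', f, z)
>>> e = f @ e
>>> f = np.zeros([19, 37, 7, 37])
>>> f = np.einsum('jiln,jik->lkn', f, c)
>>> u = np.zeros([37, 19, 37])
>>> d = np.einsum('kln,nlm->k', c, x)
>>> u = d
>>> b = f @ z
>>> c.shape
(19, 37, 5)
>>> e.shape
(19, 19)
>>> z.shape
(37, 19)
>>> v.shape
(5,)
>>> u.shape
(19,)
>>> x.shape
(5, 37, 37)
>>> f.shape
(7, 5, 37)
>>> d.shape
(19,)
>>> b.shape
(7, 5, 19)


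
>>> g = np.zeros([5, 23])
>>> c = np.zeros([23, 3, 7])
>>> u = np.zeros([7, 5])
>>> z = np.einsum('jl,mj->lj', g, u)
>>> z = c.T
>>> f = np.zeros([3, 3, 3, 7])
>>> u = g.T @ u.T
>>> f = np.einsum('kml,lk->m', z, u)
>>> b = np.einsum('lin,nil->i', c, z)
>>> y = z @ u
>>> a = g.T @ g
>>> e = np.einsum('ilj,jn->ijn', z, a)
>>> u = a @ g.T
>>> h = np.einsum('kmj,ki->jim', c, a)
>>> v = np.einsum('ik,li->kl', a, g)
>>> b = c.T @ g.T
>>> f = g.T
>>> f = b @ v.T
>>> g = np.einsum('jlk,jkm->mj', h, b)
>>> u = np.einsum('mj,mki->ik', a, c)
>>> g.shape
(5, 7)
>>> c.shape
(23, 3, 7)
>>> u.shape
(7, 3)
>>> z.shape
(7, 3, 23)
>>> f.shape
(7, 3, 23)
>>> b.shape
(7, 3, 5)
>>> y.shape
(7, 3, 7)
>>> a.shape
(23, 23)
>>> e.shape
(7, 23, 23)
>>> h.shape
(7, 23, 3)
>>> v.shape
(23, 5)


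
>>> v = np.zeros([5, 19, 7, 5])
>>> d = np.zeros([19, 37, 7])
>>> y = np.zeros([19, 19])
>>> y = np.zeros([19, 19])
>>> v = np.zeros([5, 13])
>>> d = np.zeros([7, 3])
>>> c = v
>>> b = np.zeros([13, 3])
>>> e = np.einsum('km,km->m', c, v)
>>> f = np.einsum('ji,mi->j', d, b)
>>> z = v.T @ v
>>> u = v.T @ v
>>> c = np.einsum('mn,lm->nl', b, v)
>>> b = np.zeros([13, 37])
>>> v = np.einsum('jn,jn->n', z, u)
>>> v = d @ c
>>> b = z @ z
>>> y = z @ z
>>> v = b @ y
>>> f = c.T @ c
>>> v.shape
(13, 13)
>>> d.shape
(7, 3)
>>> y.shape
(13, 13)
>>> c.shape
(3, 5)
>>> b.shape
(13, 13)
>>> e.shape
(13,)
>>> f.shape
(5, 5)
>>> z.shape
(13, 13)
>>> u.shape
(13, 13)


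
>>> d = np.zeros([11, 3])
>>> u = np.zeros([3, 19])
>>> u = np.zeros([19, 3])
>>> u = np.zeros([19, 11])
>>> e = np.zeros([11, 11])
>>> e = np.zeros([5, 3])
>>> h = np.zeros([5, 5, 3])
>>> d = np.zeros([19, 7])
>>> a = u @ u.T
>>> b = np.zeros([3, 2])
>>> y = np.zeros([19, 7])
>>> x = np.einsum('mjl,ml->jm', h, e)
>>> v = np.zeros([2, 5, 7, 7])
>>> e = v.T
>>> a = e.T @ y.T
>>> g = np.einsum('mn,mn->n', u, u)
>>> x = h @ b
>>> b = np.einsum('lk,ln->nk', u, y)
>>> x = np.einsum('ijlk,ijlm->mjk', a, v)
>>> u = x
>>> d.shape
(19, 7)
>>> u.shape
(7, 5, 19)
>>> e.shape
(7, 7, 5, 2)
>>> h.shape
(5, 5, 3)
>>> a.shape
(2, 5, 7, 19)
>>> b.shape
(7, 11)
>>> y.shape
(19, 7)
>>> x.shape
(7, 5, 19)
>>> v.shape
(2, 5, 7, 7)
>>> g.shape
(11,)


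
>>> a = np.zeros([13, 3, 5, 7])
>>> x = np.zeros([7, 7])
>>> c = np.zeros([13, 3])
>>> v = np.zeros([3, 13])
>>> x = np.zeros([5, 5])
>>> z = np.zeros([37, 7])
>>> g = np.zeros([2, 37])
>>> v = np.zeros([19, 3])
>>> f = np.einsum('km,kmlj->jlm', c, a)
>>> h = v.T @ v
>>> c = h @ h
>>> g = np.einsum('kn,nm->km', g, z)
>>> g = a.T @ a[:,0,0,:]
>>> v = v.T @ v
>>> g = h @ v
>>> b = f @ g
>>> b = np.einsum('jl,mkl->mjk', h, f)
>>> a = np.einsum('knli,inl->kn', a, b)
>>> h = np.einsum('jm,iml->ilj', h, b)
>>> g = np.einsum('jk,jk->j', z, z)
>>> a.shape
(13, 3)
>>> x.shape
(5, 5)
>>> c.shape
(3, 3)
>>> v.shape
(3, 3)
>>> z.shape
(37, 7)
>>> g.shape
(37,)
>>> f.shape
(7, 5, 3)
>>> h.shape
(7, 5, 3)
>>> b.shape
(7, 3, 5)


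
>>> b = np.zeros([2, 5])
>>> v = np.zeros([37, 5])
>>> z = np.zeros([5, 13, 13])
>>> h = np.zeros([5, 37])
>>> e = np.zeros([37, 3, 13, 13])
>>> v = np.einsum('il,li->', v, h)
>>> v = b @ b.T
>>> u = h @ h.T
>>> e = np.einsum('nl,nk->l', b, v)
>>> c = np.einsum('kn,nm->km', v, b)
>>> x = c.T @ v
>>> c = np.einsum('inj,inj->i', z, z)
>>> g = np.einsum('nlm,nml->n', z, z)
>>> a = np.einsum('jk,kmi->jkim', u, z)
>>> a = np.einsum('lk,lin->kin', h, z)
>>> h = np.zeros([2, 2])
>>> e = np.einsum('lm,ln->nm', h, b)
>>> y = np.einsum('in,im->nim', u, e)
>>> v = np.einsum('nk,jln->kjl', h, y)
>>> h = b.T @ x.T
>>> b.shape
(2, 5)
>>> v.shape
(2, 5, 5)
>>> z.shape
(5, 13, 13)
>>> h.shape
(5, 5)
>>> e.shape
(5, 2)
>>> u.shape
(5, 5)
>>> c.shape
(5,)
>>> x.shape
(5, 2)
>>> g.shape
(5,)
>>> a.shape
(37, 13, 13)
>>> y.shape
(5, 5, 2)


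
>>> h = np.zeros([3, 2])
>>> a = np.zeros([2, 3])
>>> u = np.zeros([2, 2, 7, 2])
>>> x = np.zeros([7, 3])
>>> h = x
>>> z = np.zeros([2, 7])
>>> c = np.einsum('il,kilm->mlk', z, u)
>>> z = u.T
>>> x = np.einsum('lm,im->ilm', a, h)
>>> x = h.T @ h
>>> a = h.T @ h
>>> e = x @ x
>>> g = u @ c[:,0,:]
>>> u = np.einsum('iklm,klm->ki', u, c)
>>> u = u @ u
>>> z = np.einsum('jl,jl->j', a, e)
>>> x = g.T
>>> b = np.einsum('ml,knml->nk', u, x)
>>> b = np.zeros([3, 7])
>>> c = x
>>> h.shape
(7, 3)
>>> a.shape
(3, 3)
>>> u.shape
(2, 2)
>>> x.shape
(2, 7, 2, 2)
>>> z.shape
(3,)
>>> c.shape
(2, 7, 2, 2)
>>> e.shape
(3, 3)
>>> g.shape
(2, 2, 7, 2)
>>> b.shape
(3, 7)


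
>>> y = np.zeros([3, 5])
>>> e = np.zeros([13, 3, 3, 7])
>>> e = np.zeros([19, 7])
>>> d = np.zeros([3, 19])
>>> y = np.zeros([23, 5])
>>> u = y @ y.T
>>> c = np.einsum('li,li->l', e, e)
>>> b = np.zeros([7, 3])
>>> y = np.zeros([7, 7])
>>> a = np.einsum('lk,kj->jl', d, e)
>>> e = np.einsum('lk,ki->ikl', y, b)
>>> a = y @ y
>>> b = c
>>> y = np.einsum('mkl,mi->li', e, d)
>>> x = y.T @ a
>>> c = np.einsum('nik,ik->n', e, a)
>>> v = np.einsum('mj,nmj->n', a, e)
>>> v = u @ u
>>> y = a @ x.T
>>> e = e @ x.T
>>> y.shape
(7, 19)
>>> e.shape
(3, 7, 19)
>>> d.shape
(3, 19)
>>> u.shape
(23, 23)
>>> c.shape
(3,)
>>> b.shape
(19,)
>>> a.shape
(7, 7)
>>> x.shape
(19, 7)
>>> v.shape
(23, 23)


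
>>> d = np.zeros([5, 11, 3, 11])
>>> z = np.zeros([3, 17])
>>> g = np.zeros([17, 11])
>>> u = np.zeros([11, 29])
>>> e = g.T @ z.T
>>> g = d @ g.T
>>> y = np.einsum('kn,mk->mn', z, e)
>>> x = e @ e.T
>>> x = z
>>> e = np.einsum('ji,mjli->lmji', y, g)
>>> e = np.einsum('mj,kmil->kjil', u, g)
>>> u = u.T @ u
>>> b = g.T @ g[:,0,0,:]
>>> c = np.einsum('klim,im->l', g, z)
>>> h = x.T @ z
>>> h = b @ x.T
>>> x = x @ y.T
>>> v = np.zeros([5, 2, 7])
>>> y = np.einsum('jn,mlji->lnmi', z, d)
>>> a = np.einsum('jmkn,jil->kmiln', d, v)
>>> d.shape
(5, 11, 3, 11)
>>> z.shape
(3, 17)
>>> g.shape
(5, 11, 3, 17)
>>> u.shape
(29, 29)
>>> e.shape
(5, 29, 3, 17)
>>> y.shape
(11, 17, 5, 11)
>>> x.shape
(3, 11)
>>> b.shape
(17, 3, 11, 17)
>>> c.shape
(11,)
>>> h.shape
(17, 3, 11, 3)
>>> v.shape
(5, 2, 7)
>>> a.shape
(3, 11, 2, 7, 11)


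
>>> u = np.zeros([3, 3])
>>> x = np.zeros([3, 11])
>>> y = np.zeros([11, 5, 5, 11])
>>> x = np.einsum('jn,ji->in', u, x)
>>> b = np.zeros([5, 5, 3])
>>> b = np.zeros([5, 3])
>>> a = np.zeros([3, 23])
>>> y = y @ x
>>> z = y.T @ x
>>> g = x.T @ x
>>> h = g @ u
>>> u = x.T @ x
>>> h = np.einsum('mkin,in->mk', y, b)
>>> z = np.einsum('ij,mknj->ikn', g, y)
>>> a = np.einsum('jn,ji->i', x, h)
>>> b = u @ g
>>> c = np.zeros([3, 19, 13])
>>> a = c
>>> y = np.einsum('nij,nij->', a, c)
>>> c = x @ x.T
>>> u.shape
(3, 3)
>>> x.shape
(11, 3)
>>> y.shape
()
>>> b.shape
(3, 3)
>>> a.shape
(3, 19, 13)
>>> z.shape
(3, 5, 5)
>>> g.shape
(3, 3)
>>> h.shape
(11, 5)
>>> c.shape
(11, 11)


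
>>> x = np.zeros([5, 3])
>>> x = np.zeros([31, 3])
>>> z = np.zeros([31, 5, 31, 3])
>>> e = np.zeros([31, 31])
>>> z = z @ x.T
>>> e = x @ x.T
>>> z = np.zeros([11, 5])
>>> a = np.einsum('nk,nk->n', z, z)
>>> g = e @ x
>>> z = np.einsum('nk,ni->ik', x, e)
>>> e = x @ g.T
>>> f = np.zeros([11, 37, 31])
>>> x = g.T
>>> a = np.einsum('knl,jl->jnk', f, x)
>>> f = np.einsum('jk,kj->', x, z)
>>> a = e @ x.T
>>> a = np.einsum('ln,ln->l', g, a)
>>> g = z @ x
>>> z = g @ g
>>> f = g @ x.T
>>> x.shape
(3, 31)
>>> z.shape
(31, 31)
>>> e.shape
(31, 31)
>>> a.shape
(31,)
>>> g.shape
(31, 31)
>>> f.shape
(31, 3)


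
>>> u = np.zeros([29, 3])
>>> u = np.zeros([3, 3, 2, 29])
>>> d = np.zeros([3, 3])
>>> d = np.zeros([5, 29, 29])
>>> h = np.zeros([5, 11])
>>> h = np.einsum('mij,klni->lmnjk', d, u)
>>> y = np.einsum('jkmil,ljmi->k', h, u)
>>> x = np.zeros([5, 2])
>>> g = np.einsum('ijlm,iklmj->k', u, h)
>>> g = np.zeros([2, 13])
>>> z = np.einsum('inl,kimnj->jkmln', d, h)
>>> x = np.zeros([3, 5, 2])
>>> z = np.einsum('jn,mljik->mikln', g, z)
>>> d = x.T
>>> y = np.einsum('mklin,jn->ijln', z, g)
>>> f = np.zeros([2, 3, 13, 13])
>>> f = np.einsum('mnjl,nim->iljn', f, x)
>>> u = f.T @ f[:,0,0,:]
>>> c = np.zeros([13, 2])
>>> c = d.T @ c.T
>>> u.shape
(3, 13, 13, 3)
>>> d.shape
(2, 5, 3)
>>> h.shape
(3, 5, 2, 29, 3)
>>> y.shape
(3, 2, 29, 13)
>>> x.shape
(3, 5, 2)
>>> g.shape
(2, 13)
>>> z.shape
(3, 29, 29, 3, 13)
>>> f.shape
(5, 13, 13, 3)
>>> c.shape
(3, 5, 13)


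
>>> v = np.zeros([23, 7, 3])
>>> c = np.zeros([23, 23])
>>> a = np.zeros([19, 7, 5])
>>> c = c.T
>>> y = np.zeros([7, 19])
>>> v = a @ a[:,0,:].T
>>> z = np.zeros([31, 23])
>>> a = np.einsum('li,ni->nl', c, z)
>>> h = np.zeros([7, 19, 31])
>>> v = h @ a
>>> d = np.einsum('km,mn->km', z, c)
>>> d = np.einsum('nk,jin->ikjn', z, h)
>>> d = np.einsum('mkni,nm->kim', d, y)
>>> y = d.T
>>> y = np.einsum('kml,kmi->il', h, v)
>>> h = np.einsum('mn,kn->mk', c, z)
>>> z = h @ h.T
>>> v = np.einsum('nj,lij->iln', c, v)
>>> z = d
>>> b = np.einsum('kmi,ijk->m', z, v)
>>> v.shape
(19, 7, 23)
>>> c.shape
(23, 23)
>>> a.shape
(31, 23)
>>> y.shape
(23, 31)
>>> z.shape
(23, 31, 19)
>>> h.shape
(23, 31)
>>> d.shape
(23, 31, 19)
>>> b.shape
(31,)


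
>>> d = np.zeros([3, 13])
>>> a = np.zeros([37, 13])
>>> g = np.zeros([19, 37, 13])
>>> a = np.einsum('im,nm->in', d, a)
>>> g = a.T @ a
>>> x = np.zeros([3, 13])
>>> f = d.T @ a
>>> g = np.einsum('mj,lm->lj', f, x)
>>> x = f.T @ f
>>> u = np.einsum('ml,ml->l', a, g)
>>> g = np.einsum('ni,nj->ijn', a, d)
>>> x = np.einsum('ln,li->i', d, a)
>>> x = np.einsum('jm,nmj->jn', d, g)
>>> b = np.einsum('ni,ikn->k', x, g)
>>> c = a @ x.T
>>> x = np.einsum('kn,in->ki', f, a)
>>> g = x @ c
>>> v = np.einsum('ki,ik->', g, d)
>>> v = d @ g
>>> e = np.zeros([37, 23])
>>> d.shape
(3, 13)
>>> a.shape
(3, 37)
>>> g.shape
(13, 3)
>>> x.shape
(13, 3)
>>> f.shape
(13, 37)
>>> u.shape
(37,)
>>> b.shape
(13,)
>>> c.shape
(3, 3)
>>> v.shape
(3, 3)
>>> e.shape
(37, 23)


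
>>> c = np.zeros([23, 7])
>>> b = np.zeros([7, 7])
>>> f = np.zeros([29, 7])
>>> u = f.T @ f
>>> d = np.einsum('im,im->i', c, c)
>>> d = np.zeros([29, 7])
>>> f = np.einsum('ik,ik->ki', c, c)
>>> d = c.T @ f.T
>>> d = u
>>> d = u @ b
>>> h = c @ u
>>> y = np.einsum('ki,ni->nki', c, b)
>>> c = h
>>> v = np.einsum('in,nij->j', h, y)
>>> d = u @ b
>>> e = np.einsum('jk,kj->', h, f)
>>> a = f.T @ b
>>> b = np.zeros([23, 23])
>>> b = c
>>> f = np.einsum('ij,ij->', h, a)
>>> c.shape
(23, 7)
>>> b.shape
(23, 7)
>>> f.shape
()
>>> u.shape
(7, 7)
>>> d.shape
(7, 7)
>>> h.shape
(23, 7)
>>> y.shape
(7, 23, 7)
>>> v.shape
(7,)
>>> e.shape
()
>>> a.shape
(23, 7)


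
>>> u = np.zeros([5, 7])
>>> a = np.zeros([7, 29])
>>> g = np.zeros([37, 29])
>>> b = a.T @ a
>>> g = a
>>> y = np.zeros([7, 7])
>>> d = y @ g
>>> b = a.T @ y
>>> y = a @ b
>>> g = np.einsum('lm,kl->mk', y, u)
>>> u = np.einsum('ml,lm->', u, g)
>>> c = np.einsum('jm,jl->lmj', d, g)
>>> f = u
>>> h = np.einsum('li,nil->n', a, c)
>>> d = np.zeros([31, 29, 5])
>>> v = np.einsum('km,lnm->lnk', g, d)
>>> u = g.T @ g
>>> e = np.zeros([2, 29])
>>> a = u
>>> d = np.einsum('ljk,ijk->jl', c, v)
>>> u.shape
(5, 5)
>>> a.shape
(5, 5)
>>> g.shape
(7, 5)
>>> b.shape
(29, 7)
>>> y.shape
(7, 7)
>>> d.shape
(29, 5)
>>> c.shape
(5, 29, 7)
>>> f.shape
()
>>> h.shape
(5,)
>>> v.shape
(31, 29, 7)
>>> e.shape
(2, 29)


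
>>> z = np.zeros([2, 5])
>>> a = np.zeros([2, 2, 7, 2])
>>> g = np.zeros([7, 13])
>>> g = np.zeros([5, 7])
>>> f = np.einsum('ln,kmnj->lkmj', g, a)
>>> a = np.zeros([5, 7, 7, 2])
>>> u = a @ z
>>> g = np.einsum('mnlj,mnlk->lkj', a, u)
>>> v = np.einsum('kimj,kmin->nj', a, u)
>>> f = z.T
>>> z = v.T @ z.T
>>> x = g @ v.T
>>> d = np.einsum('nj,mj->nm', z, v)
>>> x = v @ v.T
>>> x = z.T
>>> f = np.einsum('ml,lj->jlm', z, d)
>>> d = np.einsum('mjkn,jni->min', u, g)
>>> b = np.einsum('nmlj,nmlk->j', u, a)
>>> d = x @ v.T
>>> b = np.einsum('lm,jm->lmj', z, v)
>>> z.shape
(2, 2)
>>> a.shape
(5, 7, 7, 2)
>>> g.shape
(7, 5, 2)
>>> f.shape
(5, 2, 2)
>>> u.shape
(5, 7, 7, 5)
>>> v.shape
(5, 2)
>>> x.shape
(2, 2)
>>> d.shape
(2, 5)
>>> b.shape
(2, 2, 5)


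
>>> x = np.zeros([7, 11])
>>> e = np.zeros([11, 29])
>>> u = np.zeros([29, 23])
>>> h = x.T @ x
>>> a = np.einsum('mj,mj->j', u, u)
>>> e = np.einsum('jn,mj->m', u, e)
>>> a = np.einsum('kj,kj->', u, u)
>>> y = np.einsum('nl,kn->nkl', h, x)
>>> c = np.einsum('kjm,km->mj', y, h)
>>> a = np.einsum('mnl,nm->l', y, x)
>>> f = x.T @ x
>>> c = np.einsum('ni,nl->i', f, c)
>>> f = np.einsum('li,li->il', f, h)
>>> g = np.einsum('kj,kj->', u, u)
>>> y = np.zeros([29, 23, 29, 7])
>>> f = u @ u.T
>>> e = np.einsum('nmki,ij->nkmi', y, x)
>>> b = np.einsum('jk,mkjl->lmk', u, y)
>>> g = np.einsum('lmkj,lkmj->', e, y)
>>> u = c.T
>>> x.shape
(7, 11)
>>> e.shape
(29, 29, 23, 7)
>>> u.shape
(11,)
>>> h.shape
(11, 11)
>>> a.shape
(11,)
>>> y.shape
(29, 23, 29, 7)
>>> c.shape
(11,)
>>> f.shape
(29, 29)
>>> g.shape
()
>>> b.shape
(7, 29, 23)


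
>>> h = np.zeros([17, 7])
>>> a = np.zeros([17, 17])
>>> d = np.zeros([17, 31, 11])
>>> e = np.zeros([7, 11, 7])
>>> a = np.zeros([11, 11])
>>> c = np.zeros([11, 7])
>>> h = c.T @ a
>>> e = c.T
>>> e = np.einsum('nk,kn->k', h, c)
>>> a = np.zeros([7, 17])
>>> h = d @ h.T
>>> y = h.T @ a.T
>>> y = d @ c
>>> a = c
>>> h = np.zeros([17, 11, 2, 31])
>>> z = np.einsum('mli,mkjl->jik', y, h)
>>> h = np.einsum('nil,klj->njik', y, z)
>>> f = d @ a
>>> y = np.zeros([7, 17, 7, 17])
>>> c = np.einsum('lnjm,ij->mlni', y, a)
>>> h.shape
(17, 11, 31, 2)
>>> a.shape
(11, 7)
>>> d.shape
(17, 31, 11)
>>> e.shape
(11,)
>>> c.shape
(17, 7, 17, 11)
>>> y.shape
(7, 17, 7, 17)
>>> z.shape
(2, 7, 11)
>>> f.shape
(17, 31, 7)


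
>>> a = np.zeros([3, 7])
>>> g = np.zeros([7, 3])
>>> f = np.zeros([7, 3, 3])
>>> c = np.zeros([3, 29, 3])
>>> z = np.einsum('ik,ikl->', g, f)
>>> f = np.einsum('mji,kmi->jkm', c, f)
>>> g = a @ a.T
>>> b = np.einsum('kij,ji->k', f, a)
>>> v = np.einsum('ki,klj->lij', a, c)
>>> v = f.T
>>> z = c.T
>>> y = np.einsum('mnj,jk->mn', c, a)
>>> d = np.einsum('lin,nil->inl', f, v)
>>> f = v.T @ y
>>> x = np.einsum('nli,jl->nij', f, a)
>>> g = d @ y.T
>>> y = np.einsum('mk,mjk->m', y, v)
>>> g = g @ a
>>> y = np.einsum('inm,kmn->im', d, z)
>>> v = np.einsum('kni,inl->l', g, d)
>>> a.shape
(3, 7)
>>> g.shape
(7, 3, 7)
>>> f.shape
(29, 7, 29)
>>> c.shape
(3, 29, 3)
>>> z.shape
(3, 29, 3)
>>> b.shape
(29,)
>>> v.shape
(29,)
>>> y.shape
(7, 29)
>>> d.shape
(7, 3, 29)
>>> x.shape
(29, 29, 3)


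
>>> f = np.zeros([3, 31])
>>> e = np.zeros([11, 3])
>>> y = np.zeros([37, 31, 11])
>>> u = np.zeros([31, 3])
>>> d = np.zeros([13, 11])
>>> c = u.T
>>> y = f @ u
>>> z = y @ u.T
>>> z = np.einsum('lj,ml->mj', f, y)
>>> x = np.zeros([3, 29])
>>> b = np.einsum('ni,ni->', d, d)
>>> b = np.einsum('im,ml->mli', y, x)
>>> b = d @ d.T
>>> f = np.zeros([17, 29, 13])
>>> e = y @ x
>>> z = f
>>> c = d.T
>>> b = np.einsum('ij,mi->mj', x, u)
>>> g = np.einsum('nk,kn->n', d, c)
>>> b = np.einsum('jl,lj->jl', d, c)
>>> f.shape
(17, 29, 13)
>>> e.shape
(3, 29)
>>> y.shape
(3, 3)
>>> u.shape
(31, 3)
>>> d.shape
(13, 11)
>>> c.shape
(11, 13)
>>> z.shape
(17, 29, 13)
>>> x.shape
(3, 29)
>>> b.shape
(13, 11)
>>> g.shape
(13,)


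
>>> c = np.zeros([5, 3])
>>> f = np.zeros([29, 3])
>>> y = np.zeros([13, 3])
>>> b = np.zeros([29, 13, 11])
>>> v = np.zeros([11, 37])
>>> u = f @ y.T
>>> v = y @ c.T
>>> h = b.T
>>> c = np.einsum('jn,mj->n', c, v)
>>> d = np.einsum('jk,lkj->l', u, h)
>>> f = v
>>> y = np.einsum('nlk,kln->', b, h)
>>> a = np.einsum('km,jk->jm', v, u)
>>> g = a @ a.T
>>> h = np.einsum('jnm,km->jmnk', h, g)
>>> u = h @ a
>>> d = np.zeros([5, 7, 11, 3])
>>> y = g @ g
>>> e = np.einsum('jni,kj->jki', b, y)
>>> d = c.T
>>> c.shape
(3,)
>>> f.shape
(13, 5)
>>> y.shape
(29, 29)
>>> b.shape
(29, 13, 11)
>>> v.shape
(13, 5)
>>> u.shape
(11, 29, 13, 5)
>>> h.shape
(11, 29, 13, 29)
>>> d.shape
(3,)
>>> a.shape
(29, 5)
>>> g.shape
(29, 29)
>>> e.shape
(29, 29, 11)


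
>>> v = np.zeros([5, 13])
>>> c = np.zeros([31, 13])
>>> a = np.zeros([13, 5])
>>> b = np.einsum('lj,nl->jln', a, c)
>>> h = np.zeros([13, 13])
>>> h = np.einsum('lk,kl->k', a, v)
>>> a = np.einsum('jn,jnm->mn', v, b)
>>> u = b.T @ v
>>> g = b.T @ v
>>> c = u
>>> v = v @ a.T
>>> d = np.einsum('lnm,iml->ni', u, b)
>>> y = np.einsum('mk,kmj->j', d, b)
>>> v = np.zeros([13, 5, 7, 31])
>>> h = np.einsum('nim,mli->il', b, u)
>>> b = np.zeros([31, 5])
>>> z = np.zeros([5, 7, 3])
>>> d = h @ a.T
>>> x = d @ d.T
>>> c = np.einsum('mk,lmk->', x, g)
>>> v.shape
(13, 5, 7, 31)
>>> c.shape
()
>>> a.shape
(31, 13)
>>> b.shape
(31, 5)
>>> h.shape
(13, 13)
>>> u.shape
(31, 13, 13)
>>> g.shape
(31, 13, 13)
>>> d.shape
(13, 31)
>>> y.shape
(31,)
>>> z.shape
(5, 7, 3)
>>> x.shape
(13, 13)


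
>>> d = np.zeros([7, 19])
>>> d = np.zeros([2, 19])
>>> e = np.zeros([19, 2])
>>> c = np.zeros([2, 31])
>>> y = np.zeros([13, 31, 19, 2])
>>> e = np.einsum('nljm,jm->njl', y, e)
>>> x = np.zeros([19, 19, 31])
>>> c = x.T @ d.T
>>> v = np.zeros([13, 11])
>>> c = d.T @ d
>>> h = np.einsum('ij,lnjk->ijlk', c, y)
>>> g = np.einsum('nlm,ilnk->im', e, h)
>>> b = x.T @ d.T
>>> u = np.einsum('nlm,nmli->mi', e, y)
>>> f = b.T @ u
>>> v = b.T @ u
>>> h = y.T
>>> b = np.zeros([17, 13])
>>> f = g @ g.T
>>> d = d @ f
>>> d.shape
(2, 19)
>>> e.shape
(13, 19, 31)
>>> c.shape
(19, 19)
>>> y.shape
(13, 31, 19, 2)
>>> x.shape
(19, 19, 31)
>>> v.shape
(2, 19, 2)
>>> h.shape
(2, 19, 31, 13)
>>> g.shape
(19, 31)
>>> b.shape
(17, 13)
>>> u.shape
(31, 2)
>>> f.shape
(19, 19)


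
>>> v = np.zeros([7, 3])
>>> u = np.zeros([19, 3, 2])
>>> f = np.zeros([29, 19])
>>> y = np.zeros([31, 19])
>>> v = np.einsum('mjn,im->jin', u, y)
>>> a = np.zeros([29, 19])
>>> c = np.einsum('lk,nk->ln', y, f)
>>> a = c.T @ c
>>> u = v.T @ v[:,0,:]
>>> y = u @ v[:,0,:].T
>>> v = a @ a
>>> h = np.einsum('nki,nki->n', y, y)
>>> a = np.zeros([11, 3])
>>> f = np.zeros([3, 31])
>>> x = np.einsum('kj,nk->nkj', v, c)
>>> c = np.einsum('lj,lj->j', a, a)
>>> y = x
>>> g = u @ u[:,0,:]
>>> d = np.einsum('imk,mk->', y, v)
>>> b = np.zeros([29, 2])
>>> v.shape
(29, 29)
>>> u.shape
(2, 31, 2)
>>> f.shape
(3, 31)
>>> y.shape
(31, 29, 29)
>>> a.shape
(11, 3)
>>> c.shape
(3,)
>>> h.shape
(2,)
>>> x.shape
(31, 29, 29)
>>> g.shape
(2, 31, 2)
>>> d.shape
()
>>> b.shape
(29, 2)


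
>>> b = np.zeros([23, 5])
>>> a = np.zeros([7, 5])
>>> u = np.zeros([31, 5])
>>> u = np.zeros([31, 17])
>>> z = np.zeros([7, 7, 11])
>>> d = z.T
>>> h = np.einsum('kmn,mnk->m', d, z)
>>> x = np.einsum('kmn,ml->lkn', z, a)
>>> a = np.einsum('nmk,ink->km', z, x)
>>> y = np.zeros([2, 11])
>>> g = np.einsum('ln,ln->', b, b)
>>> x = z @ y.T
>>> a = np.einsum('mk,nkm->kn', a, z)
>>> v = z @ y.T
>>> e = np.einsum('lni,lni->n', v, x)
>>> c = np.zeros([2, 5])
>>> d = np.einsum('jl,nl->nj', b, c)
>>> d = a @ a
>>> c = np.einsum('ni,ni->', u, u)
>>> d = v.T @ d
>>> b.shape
(23, 5)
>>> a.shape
(7, 7)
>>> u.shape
(31, 17)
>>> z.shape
(7, 7, 11)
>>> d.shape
(2, 7, 7)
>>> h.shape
(7,)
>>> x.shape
(7, 7, 2)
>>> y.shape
(2, 11)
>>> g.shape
()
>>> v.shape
(7, 7, 2)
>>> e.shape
(7,)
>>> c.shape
()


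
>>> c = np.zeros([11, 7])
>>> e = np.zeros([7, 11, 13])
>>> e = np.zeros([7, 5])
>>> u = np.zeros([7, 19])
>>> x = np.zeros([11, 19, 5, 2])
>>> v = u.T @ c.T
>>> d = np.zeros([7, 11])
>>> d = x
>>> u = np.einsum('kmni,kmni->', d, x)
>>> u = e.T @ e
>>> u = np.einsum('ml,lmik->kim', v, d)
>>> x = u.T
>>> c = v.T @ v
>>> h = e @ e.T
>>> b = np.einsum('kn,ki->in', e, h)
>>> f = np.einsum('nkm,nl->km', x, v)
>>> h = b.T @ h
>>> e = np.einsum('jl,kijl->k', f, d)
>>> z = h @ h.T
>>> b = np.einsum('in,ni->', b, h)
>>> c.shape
(11, 11)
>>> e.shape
(11,)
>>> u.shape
(2, 5, 19)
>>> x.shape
(19, 5, 2)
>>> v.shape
(19, 11)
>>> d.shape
(11, 19, 5, 2)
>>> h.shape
(5, 7)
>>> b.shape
()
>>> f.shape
(5, 2)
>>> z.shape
(5, 5)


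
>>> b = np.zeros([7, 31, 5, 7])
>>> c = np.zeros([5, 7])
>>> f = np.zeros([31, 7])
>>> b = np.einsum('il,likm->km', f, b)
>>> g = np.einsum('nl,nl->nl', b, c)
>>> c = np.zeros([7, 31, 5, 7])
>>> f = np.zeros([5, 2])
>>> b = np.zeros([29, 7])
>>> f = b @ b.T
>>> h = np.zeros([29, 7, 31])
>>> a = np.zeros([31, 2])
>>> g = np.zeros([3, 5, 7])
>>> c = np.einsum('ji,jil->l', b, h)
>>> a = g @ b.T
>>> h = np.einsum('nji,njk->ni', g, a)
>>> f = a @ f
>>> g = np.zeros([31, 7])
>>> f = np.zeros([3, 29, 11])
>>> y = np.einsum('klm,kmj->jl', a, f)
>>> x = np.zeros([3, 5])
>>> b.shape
(29, 7)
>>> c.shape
(31,)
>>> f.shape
(3, 29, 11)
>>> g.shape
(31, 7)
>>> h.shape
(3, 7)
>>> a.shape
(3, 5, 29)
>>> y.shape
(11, 5)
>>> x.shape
(3, 5)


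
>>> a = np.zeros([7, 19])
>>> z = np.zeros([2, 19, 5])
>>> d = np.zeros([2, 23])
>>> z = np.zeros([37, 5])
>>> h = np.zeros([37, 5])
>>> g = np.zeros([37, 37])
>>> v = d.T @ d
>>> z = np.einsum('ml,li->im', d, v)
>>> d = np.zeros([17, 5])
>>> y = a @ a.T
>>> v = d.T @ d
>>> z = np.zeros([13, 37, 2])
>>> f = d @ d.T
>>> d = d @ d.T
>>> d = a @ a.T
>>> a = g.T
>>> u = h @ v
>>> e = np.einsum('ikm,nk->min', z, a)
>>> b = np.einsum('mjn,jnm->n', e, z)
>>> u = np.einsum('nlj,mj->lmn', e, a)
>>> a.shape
(37, 37)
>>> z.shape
(13, 37, 2)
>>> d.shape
(7, 7)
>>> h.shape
(37, 5)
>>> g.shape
(37, 37)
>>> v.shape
(5, 5)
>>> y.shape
(7, 7)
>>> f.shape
(17, 17)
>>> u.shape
(13, 37, 2)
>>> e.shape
(2, 13, 37)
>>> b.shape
(37,)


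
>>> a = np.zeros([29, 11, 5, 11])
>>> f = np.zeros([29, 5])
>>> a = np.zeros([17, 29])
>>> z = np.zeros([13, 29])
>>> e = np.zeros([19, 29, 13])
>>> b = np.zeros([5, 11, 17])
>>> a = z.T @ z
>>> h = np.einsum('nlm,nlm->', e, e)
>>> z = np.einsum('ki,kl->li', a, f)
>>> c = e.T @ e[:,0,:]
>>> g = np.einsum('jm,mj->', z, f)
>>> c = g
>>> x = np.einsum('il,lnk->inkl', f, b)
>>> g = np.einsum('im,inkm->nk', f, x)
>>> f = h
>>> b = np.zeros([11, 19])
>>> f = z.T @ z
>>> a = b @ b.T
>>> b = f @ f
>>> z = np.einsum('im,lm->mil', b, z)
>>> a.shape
(11, 11)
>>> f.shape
(29, 29)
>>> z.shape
(29, 29, 5)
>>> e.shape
(19, 29, 13)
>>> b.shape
(29, 29)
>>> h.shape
()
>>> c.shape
()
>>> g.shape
(11, 17)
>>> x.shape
(29, 11, 17, 5)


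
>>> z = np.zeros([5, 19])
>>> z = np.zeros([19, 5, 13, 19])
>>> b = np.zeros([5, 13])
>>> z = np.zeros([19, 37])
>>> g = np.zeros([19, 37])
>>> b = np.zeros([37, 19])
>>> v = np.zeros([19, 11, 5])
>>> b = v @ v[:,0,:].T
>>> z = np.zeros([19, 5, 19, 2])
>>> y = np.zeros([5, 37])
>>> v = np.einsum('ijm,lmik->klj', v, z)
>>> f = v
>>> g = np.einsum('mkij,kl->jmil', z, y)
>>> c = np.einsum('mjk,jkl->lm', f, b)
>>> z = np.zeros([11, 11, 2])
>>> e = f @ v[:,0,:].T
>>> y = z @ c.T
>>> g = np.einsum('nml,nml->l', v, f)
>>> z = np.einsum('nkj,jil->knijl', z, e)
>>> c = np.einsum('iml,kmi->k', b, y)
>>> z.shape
(11, 11, 19, 2, 2)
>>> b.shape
(19, 11, 19)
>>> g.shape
(11,)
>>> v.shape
(2, 19, 11)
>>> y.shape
(11, 11, 19)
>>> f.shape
(2, 19, 11)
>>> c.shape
(11,)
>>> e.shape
(2, 19, 2)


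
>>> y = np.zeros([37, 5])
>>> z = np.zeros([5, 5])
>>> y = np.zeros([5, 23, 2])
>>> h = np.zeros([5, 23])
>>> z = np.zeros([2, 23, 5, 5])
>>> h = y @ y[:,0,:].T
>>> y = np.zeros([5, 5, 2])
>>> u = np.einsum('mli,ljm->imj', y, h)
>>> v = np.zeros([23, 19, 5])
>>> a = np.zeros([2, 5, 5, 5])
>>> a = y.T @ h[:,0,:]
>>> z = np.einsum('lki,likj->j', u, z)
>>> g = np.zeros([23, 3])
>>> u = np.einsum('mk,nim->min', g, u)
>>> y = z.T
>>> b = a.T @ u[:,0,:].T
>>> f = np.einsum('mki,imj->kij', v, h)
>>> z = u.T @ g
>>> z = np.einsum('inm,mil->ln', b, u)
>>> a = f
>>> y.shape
(5,)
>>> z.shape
(2, 5)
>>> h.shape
(5, 23, 5)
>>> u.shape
(23, 5, 2)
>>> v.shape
(23, 19, 5)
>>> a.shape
(19, 5, 5)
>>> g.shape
(23, 3)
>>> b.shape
(5, 5, 23)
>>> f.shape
(19, 5, 5)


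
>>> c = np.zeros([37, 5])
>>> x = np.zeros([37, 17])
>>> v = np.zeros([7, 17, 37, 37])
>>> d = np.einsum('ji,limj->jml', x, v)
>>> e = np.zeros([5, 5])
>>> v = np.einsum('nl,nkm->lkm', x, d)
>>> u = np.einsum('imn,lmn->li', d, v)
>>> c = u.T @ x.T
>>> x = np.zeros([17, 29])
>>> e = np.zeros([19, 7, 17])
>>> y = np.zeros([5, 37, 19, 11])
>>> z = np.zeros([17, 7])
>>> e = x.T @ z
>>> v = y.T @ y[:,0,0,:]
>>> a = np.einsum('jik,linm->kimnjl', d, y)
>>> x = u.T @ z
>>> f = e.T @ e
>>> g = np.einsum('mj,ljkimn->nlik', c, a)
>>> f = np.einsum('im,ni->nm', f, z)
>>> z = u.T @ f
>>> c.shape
(37, 37)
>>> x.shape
(37, 7)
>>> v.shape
(11, 19, 37, 11)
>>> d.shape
(37, 37, 7)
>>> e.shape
(29, 7)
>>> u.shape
(17, 37)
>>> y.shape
(5, 37, 19, 11)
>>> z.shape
(37, 7)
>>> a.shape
(7, 37, 11, 19, 37, 5)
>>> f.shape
(17, 7)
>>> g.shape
(5, 7, 19, 11)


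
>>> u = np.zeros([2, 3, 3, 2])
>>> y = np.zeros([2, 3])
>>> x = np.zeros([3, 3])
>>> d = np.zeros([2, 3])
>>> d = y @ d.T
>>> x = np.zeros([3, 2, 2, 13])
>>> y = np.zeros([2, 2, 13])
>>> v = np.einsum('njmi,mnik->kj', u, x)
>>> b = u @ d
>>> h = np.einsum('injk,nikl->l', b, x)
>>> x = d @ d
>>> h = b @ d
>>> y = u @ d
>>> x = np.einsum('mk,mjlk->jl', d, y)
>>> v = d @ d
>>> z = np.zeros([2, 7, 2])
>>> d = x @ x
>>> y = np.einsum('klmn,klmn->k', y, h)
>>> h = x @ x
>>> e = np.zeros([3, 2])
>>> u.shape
(2, 3, 3, 2)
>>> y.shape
(2,)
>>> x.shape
(3, 3)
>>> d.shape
(3, 3)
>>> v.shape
(2, 2)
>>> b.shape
(2, 3, 3, 2)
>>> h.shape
(3, 3)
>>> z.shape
(2, 7, 2)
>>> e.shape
(3, 2)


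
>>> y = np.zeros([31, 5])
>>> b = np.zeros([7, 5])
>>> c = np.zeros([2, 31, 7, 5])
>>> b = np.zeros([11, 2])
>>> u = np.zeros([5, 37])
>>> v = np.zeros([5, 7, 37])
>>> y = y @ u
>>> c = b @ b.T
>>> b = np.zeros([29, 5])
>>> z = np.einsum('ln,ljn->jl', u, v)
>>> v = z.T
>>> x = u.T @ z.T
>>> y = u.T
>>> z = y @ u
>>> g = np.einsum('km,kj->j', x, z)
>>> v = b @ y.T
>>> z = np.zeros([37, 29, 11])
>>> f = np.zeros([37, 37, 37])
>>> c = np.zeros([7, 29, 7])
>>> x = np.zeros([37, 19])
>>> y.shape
(37, 5)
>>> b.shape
(29, 5)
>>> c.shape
(7, 29, 7)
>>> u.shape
(5, 37)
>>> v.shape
(29, 37)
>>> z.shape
(37, 29, 11)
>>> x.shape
(37, 19)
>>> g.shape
(37,)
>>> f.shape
(37, 37, 37)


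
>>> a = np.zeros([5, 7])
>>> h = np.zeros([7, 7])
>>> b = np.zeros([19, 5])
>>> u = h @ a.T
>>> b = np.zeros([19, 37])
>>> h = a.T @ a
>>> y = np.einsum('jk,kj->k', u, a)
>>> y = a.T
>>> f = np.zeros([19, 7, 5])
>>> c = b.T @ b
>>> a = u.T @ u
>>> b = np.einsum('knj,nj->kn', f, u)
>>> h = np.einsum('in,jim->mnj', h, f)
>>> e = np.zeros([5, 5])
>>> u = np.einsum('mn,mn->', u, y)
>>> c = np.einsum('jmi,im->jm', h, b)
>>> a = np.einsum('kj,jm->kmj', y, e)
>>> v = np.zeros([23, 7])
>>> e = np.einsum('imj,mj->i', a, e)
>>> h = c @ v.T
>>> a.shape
(7, 5, 5)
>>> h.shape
(5, 23)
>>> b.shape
(19, 7)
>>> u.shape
()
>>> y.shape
(7, 5)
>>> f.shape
(19, 7, 5)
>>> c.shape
(5, 7)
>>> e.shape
(7,)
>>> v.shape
(23, 7)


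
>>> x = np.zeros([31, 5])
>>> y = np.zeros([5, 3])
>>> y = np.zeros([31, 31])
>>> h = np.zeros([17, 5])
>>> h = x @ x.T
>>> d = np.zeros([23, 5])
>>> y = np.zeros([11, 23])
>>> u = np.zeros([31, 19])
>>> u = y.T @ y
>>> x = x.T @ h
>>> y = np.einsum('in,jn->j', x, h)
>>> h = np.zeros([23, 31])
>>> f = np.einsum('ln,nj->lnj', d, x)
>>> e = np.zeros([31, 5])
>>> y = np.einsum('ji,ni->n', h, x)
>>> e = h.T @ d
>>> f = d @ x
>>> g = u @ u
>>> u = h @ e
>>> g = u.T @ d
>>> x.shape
(5, 31)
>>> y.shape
(5,)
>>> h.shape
(23, 31)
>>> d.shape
(23, 5)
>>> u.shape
(23, 5)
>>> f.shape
(23, 31)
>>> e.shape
(31, 5)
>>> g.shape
(5, 5)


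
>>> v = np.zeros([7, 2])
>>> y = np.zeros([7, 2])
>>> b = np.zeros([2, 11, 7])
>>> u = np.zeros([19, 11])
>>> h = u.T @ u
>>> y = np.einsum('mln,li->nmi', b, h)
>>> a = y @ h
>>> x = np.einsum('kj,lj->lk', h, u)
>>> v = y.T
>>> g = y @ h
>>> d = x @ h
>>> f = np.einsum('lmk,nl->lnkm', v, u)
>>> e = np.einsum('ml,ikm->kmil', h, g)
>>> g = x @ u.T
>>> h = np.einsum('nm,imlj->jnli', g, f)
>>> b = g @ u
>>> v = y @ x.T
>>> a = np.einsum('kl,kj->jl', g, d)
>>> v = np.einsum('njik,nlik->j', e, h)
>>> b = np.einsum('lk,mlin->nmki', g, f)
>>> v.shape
(11,)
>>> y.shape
(7, 2, 11)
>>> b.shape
(2, 11, 19, 7)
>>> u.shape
(19, 11)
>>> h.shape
(2, 19, 7, 11)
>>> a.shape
(11, 19)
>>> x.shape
(19, 11)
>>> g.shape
(19, 19)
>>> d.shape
(19, 11)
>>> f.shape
(11, 19, 7, 2)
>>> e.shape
(2, 11, 7, 11)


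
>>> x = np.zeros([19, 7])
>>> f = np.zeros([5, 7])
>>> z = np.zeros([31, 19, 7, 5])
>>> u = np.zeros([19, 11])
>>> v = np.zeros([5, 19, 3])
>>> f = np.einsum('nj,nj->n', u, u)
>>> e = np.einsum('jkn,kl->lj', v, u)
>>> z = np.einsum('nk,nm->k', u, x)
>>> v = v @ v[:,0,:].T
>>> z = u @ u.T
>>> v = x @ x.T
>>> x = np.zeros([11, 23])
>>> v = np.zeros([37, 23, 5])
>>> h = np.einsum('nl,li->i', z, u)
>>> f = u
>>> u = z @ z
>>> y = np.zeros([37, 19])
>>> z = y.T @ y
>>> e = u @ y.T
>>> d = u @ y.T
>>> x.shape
(11, 23)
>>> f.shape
(19, 11)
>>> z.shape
(19, 19)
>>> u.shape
(19, 19)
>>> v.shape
(37, 23, 5)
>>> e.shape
(19, 37)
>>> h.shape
(11,)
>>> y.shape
(37, 19)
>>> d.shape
(19, 37)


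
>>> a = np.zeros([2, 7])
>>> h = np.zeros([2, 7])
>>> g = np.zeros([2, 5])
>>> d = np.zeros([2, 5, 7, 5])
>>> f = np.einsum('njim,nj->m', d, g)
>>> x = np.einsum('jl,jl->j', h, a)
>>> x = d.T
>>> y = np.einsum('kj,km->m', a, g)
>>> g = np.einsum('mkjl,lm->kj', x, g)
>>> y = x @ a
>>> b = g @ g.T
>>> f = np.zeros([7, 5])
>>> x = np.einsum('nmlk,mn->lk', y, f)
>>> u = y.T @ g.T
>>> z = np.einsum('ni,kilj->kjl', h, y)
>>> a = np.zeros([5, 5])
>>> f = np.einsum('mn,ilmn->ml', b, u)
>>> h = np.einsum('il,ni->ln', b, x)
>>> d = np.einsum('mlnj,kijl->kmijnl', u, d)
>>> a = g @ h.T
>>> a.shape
(7, 7)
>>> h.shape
(7, 5)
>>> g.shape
(7, 5)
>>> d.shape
(2, 7, 5, 7, 7, 5)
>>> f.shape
(7, 5)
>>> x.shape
(5, 7)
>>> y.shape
(5, 7, 5, 7)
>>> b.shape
(7, 7)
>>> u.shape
(7, 5, 7, 7)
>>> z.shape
(5, 7, 5)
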